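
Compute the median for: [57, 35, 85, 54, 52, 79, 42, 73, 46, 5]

53

Step 1: Sort the data in ascending order: [5, 35, 42, 46, 52, 54, 57, 73, 79, 85]
Step 2: The number of values is n = 10.
Step 3: Since n is even, the median is the average of positions 5 and 6:
  Median = (52 + 54) / 2 = 53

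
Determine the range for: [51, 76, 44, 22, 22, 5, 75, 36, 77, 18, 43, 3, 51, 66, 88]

85

Step 1: Identify the maximum value: max = 88
Step 2: Identify the minimum value: min = 3
Step 3: Range = max - min = 88 - 3 = 85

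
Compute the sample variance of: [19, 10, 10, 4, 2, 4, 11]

33.9524

Step 1: Compute the mean: (19 + 10 + 10 + 4 + 2 + 4 + 11) / 7 = 8.5714
Step 2: Compute squared deviations from the mean:
  (19 - 8.5714)^2 = 108.7551
  (10 - 8.5714)^2 = 2.0408
  (10 - 8.5714)^2 = 2.0408
  (4 - 8.5714)^2 = 20.898
  (2 - 8.5714)^2 = 43.1837
  (4 - 8.5714)^2 = 20.898
  (11 - 8.5714)^2 = 5.898
Step 3: Sum of squared deviations = 203.7143
Step 4: Sample variance = 203.7143 / 6 = 33.9524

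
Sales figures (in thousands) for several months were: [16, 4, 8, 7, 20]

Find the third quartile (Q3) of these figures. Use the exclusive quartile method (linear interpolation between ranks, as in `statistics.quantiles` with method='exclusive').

18

Step 1: Sort the data: [4, 7, 8, 16, 20]
Step 2: n = 5
Step 3: Using the exclusive quartile method:
  Q1 = 5.5
  Q2 (median) = 8
  Q3 = 18
  IQR = Q3 - Q1 = 18 - 5.5 = 12.5
Step 4: Q3 = 18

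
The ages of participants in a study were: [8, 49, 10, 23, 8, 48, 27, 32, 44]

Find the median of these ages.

27

Step 1: Sort the data in ascending order: [8, 8, 10, 23, 27, 32, 44, 48, 49]
Step 2: The number of values is n = 9.
Step 3: Since n is odd, the median is the middle value at position 5: 27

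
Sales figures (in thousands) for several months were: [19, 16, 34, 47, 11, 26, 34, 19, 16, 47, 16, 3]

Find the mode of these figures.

16

Step 1: Count the frequency of each value:
  3: appears 1 time(s)
  11: appears 1 time(s)
  16: appears 3 time(s)
  19: appears 2 time(s)
  26: appears 1 time(s)
  34: appears 2 time(s)
  47: appears 2 time(s)
Step 2: The value 16 appears most frequently (3 times).
Step 3: Mode = 16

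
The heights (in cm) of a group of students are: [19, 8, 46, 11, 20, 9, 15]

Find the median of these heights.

15

Step 1: Sort the data in ascending order: [8, 9, 11, 15, 19, 20, 46]
Step 2: The number of values is n = 7.
Step 3: Since n is odd, the median is the middle value at position 4: 15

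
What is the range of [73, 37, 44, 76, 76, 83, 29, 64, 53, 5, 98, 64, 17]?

93

Step 1: Identify the maximum value: max = 98
Step 2: Identify the minimum value: min = 5
Step 3: Range = max - min = 98 - 5 = 93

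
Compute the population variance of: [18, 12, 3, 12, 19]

32.56

Step 1: Compute the mean: (18 + 12 + 3 + 12 + 19) / 5 = 12.8
Step 2: Compute squared deviations from the mean:
  (18 - 12.8)^2 = 27.04
  (12 - 12.8)^2 = 0.64
  (3 - 12.8)^2 = 96.04
  (12 - 12.8)^2 = 0.64
  (19 - 12.8)^2 = 38.44
Step 3: Sum of squared deviations = 162.8
Step 4: Population variance = 162.8 / 5 = 32.56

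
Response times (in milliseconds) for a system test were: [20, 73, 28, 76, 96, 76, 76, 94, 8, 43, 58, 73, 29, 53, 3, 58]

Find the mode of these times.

76

Step 1: Count the frequency of each value:
  3: appears 1 time(s)
  8: appears 1 time(s)
  20: appears 1 time(s)
  28: appears 1 time(s)
  29: appears 1 time(s)
  43: appears 1 time(s)
  53: appears 1 time(s)
  58: appears 2 time(s)
  73: appears 2 time(s)
  76: appears 3 time(s)
  94: appears 1 time(s)
  96: appears 1 time(s)
Step 2: The value 76 appears most frequently (3 times).
Step 3: Mode = 76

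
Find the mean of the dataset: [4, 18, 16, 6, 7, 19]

11.6667

Step 1: Sum all values: 4 + 18 + 16 + 6 + 7 + 19 = 70
Step 2: Count the number of values: n = 6
Step 3: Mean = sum / n = 70 / 6 = 11.6667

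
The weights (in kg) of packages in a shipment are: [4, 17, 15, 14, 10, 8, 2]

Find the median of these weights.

10

Step 1: Sort the data in ascending order: [2, 4, 8, 10, 14, 15, 17]
Step 2: The number of values is n = 7.
Step 3: Since n is odd, the median is the middle value at position 4: 10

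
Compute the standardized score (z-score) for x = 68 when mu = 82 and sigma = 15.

-0.9333

Step 1: Recall the z-score formula: z = (x - mu) / sigma
Step 2: Substitute values: z = (68 - 82) / 15
Step 3: z = -14 / 15 = -0.9333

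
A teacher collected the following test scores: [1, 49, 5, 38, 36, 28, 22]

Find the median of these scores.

28

Step 1: Sort the data in ascending order: [1, 5, 22, 28, 36, 38, 49]
Step 2: The number of values is n = 7.
Step 3: Since n is odd, the median is the middle value at position 4: 28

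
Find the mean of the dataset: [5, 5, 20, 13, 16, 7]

11

Step 1: Sum all values: 5 + 5 + 20 + 13 + 16 + 7 = 66
Step 2: Count the number of values: n = 6
Step 3: Mean = sum / n = 66 / 6 = 11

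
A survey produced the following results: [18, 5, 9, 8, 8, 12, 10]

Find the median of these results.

9

Step 1: Sort the data in ascending order: [5, 8, 8, 9, 10, 12, 18]
Step 2: The number of values is n = 7.
Step 3: Since n is odd, the median is the middle value at position 4: 9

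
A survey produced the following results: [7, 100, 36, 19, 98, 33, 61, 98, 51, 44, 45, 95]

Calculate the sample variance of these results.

1089.1136

Step 1: Compute the mean: (7 + 100 + 36 + 19 + 98 + 33 + 61 + 98 + 51 + 44 + 45 + 95) / 12 = 57.25
Step 2: Compute squared deviations from the mean:
  (7 - 57.25)^2 = 2525.0625
  (100 - 57.25)^2 = 1827.5625
  (36 - 57.25)^2 = 451.5625
  (19 - 57.25)^2 = 1463.0625
  (98 - 57.25)^2 = 1660.5625
  (33 - 57.25)^2 = 588.0625
  (61 - 57.25)^2 = 14.0625
  (98 - 57.25)^2 = 1660.5625
  (51 - 57.25)^2 = 39.0625
  (44 - 57.25)^2 = 175.5625
  (45 - 57.25)^2 = 150.0625
  (95 - 57.25)^2 = 1425.0625
Step 3: Sum of squared deviations = 11980.25
Step 4: Sample variance = 11980.25 / 11 = 1089.1136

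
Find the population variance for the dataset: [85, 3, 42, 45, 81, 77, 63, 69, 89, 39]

652.01

Step 1: Compute the mean: (85 + 3 + 42 + 45 + 81 + 77 + 63 + 69 + 89 + 39) / 10 = 59.3
Step 2: Compute squared deviations from the mean:
  (85 - 59.3)^2 = 660.49
  (3 - 59.3)^2 = 3169.69
  (42 - 59.3)^2 = 299.29
  (45 - 59.3)^2 = 204.49
  (81 - 59.3)^2 = 470.89
  (77 - 59.3)^2 = 313.29
  (63 - 59.3)^2 = 13.69
  (69 - 59.3)^2 = 94.09
  (89 - 59.3)^2 = 882.09
  (39 - 59.3)^2 = 412.09
Step 3: Sum of squared deviations = 6520.1
Step 4: Population variance = 6520.1 / 10 = 652.01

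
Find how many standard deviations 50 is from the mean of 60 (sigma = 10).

-1

Step 1: Recall the z-score formula: z = (x - mu) / sigma
Step 2: Substitute values: z = (50 - 60) / 10
Step 3: z = -10 / 10 = -1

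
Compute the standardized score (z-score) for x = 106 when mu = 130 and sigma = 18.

-1.3333

Step 1: Recall the z-score formula: z = (x - mu) / sigma
Step 2: Substitute values: z = (106 - 130) / 18
Step 3: z = -24 / 18 = -1.3333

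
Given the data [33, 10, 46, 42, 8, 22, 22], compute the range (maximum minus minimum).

38

Step 1: Identify the maximum value: max = 46
Step 2: Identify the minimum value: min = 8
Step 3: Range = max - min = 46 - 8 = 38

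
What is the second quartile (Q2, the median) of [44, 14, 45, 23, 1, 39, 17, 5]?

20

Step 1: Sort the data: [1, 5, 14, 17, 23, 39, 44, 45]
Step 2: n = 8
Step 3: Q2 is the median. Since n is even, it is the average of the values at positions 4 and 5:
  Q2 = (17 + 23) / 2 = 20
Step 4: Q2 = 20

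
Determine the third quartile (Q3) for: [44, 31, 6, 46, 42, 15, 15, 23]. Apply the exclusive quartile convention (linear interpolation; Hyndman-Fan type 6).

43.5

Step 1: Sort the data: [6, 15, 15, 23, 31, 42, 44, 46]
Step 2: n = 8
Step 3: Using the exclusive quartile method:
  Q1 = 15
  Q2 (median) = 27
  Q3 = 43.5
  IQR = Q3 - Q1 = 43.5 - 15 = 28.5
Step 4: Q3 = 43.5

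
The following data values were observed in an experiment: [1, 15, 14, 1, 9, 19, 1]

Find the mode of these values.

1

Step 1: Count the frequency of each value:
  1: appears 3 time(s)
  9: appears 1 time(s)
  14: appears 1 time(s)
  15: appears 1 time(s)
  19: appears 1 time(s)
Step 2: The value 1 appears most frequently (3 times).
Step 3: Mode = 1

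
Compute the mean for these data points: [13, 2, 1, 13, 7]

7.2

Step 1: Sum all values: 13 + 2 + 1 + 13 + 7 = 36
Step 2: Count the number of values: n = 5
Step 3: Mean = sum / n = 36 / 5 = 7.2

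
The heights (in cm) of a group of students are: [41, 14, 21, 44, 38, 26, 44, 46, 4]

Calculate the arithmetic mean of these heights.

30.8889

Step 1: Sum all values: 41 + 14 + 21 + 44 + 38 + 26 + 44 + 46 + 4 = 278
Step 2: Count the number of values: n = 9
Step 3: Mean = sum / n = 278 / 9 = 30.8889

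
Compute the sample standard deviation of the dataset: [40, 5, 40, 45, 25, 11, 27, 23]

14.2528

Step 1: Compute the mean: 27
Step 2: Sum of squared deviations from the mean: 1422
Step 3: Sample variance = 1422 / 7 = 203.1429
Step 4: Standard deviation = sqrt(203.1429) = 14.2528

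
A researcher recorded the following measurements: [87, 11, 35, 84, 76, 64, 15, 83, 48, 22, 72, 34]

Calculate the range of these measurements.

76

Step 1: Identify the maximum value: max = 87
Step 2: Identify the minimum value: min = 11
Step 3: Range = max - min = 87 - 11 = 76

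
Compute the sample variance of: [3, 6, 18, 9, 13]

34.7

Step 1: Compute the mean: (3 + 6 + 18 + 9 + 13) / 5 = 9.8
Step 2: Compute squared deviations from the mean:
  (3 - 9.8)^2 = 46.24
  (6 - 9.8)^2 = 14.44
  (18 - 9.8)^2 = 67.24
  (9 - 9.8)^2 = 0.64
  (13 - 9.8)^2 = 10.24
Step 3: Sum of squared deviations = 138.8
Step 4: Sample variance = 138.8 / 4 = 34.7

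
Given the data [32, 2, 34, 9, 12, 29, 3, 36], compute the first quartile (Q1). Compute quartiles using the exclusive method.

4.5

Step 1: Sort the data: [2, 3, 9, 12, 29, 32, 34, 36]
Step 2: n = 8
Step 3: Using the exclusive quartile method:
  Q1 = 4.5
  Q2 (median) = 20.5
  Q3 = 33.5
  IQR = Q3 - Q1 = 33.5 - 4.5 = 29
Step 4: Q1 = 4.5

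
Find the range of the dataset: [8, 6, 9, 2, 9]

7

Step 1: Identify the maximum value: max = 9
Step 2: Identify the minimum value: min = 2
Step 3: Range = max - min = 9 - 2 = 7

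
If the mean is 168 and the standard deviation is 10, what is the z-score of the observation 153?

-1.5

Step 1: Recall the z-score formula: z = (x - mu) / sigma
Step 2: Substitute values: z = (153 - 168) / 10
Step 3: z = -15 / 10 = -1.5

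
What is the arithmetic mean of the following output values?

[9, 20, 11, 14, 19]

14.6

Step 1: Sum all values: 9 + 20 + 11 + 14 + 19 = 73
Step 2: Count the number of values: n = 5
Step 3: Mean = sum / n = 73 / 5 = 14.6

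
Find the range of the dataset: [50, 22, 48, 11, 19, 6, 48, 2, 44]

48

Step 1: Identify the maximum value: max = 50
Step 2: Identify the minimum value: min = 2
Step 3: Range = max - min = 50 - 2 = 48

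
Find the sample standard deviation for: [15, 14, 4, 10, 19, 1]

6.892

Step 1: Compute the mean: 10.5
Step 2: Sum of squared deviations from the mean: 237.5
Step 3: Sample variance = 237.5 / 5 = 47.5
Step 4: Standard deviation = sqrt(47.5) = 6.892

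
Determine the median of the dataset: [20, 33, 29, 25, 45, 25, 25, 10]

25

Step 1: Sort the data in ascending order: [10, 20, 25, 25, 25, 29, 33, 45]
Step 2: The number of values is n = 8.
Step 3: Since n is even, the median is the average of positions 4 and 5:
  Median = (25 + 25) / 2 = 25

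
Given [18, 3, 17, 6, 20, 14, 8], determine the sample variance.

43.5714

Step 1: Compute the mean: (18 + 3 + 17 + 6 + 20 + 14 + 8) / 7 = 12.2857
Step 2: Compute squared deviations from the mean:
  (18 - 12.2857)^2 = 32.6531
  (3 - 12.2857)^2 = 86.2245
  (17 - 12.2857)^2 = 22.2245
  (6 - 12.2857)^2 = 39.5102
  (20 - 12.2857)^2 = 59.5102
  (14 - 12.2857)^2 = 2.9388
  (8 - 12.2857)^2 = 18.3673
Step 3: Sum of squared deviations = 261.4286
Step 4: Sample variance = 261.4286 / 6 = 43.5714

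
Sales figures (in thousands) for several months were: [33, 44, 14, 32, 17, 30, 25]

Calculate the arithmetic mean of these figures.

27.8571

Step 1: Sum all values: 33 + 44 + 14 + 32 + 17 + 30 + 25 = 195
Step 2: Count the number of values: n = 7
Step 3: Mean = sum / n = 195 / 7 = 27.8571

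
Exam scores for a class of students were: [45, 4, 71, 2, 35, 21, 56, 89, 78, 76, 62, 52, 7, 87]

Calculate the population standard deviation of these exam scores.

29.6635

Step 1: Compute the mean: 48.9286
Step 2: Sum of squared deviations from the mean: 12318.9286
Step 3: Population variance = 12318.9286 / 14 = 879.9235
Step 4: Standard deviation = sqrt(879.9235) = 29.6635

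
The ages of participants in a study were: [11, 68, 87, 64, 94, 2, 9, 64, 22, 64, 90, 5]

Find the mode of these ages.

64

Step 1: Count the frequency of each value:
  2: appears 1 time(s)
  5: appears 1 time(s)
  9: appears 1 time(s)
  11: appears 1 time(s)
  22: appears 1 time(s)
  64: appears 3 time(s)
  68: appears 1 time(s)
  87: appears 1 time(s)
  90: appears 1 time(s)
  94: appears 1 time(s)
Step 2: The value 64 appears most frequently (3 times).
Step 3: Mode = 64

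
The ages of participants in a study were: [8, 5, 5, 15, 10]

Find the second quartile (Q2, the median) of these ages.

8

Step 1: Sort the data: [5, 5, 8, 10, 15]
Step 2: n = 5
Step 3: Q2 is the median. Since n is odd, it is the middle value at position 3: 8
Step 4: Q2 = 8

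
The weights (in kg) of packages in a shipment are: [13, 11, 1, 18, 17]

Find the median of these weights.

13

Step 1: Sort the data in ascending order: [1, 11, 13, 17, 18]
Step 2: The number of values is n = 5.
Step 3: Since n is odd, the median is the middle value at position 3: 13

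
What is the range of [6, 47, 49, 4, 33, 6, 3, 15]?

46

Step 1: Identify the maximum value: max = 49
Step 2: Identify the minimum value: min = 3
Step 3: Range = max - min = 49 - 3 = 46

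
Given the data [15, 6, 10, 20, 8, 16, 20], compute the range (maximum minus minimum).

14

Step 1: Identify the maximum value: max = 20
Step 2: Identify the minimum value: min = 6
Step 3: Range = max - min = 20 - 6 = 14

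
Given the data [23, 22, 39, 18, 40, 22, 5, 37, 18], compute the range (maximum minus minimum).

35

Step 1: Identify the maximum value: max = 40
Step 2: Identify the minimum value: min = 5
Step 3: Range = max - min = 40 - 5 = 35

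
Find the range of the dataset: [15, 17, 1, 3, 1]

16

Step 1: Identify the maximum value: max = 17
Step 2: Identify the minimum value: min = 1
Step 3: Range = max - min = 17 - 1 = 16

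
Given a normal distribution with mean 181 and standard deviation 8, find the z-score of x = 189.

1

Step 1: Recall the z-score formula: z = (x - mu) / sigma
Step 2: Substitute values: z = (189 - 181) / 8
Step 3: z = 8 / 8 = 1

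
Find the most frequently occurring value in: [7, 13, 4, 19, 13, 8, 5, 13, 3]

13

Step 1: Count the frequency of each value:
  3: appears 1 time(s)
  4: appears 1 time(s)
  5: appears 1 time(s)
  7: appears 1 time(s)
  8: appears 1 time(s)
  13: appears 3 time(s)
  19: appears 1 time(s)
Step 2: The value 13 appears most frequently (3 times).
Step 3: Mode = 13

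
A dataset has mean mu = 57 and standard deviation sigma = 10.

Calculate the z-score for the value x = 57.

0

Step 1: Recall the z-score formula: z = (x - mu) / sigma
Step 2: Substitute values: z = (57 - 57) / 10
Step 3: z = 0 / 10 = 0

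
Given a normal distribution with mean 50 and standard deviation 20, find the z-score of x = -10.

-3

Step 1: Recall the z-score formula: z = (x - mu) / sigma
Step 2: Substitute values: z = (-10 - 50) / 20
Step 3: z = -60 / 20 = -3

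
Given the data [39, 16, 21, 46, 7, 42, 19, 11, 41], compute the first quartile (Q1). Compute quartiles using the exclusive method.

13.5

Step 1: Sort the data: [7, 11, 16, 19, 21, 39, 41, 42, 46]
Step 2: n = 9
Step 3: Using the exclusive quartile method:
  Q1 = 13.5
  Q2 (median) = 21
  Q3 = 41.5
  IQR = Q3 - Q1 = 41.5 - 13.5 = 28
Step 4: Q1 = 13.5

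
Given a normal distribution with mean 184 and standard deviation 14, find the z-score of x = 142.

-3

Step 1: Recall the z-score formula: z = (x - mu) / sigma
Step 2: Substitute values: z = (142 - 184) / 14
Step 3: z = -42 / 14 = -3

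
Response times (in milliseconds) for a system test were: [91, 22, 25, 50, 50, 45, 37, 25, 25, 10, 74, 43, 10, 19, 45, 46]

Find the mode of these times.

25

Step 1: Count the frequency of each value:
  10: appears 2 time(s)
  19: appears 1 time(s)
  22: appears 1 time(s)
  25: appears 3 time(s)
  37: appears 1 time(s)
  43: appears 1 time(s)
  45: appears 2 time(s)
  46: appears 1 time(s)
  50: appears 2 time(s)
  74: appears 1 time(s)
  91: appears 1 time(s)
Step 2: The value 25 appears most frequently (3 times).
Step 3: Mode = 25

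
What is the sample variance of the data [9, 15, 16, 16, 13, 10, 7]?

13.2381

Step 1: Compute the mean: (9 + 15 + 16 + 16 + 13 + 10 + 7) / 7 = 12.2857
Step 2: Compute squared deviations from the mean:
  (9 - 12.2857)^2 = 10.7959
  (15 - 12.2857)^2 = 7.3673
  (16 - 12.2857)^2 = 13.7959
  (16 - 12.2857)^2 = 13.7959
  (13 - 12.2857)^2 = 0.5102
  (10 - 12.2857)^2 = 5.2245
  (7 - 12.2857)^2 = 27.9388
Step 3: Sum of squared deviations = 79.4286
Step 4: Sample variance = 79.4286 / 6 = 13.2381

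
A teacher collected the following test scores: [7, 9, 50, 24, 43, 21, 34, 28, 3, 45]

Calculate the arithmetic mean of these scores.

26.4

Step 1: Sum all values: 7 + 9 + 50 + 24 + 43 + 21 + 34 + 28 + 3 + 45 = 264
Step 2: Count the number of values: n = 10
Step 3: Mean = sum / n = 264 / 10 = 26.4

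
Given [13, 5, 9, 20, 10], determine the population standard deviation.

5.004

Step 1: Compute the mean: 11.4
Step 2: Sum of squared deviations from the mean: 125.2
Step 3: Population variance = 125.2 / 5 = 25.04
Step 4: Standard deviation = sqrt(25.04) = 5.004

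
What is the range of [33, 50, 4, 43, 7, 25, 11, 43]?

46

Step 1: Identify the maximum value: max = 50
Step 2: Identify the minimum value: min = 4
Step 3: Range = max - min = 50 - 4 = 46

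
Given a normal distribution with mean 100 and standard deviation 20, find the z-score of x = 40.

-3

Step 1: Recall the z-score formula: z = (x - mu) / sigma
Step 2: Substitute values: z = (40 - 100) / 20
Step 3: z = -60 / 20 = -3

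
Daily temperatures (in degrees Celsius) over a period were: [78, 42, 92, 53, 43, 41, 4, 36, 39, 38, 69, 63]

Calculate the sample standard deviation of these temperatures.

23.0763

Step 1: Compute the mean: 49.8333
Step 2: Sum of squared deviations from the mean: 5857.6667
Step 3: Sample variance = 5857.6667 / 11 = 532.5152
Step 4: Standard deviation = sqrt(532.5152) = 23.0763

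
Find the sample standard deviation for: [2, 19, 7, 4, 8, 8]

5.8992

Step 1: Compute the mean: 8
Step 2: Sum of squared deviations from the mean: 174
Step 3: Sample variance = 174 / 5 = 34.8
Step 4: Standard deviation = sqrt(34.8) = 5.8992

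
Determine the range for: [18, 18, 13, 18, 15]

5

Step 1: Identify the maximum value: max = 18
Step 2: Identify the minimum value: min = 13
Step 3: Range = max - min = 18 - 13 = 5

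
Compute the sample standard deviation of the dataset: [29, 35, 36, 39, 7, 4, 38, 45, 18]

14.7516

Step 1: Compute the mean: 27.8889
Step 2: Sum of squared deviations from the mean: 1740.8889
Step 3: Sample variance = 1740.8889 / 8 = 217.6111
Step 4: Standard deviation = sqrt(217.6111) = 14.7516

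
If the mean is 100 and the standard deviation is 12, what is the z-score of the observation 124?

2

Step 1: Recall the z-score formula: z = (x - mu) / sigma
Step 2: Substitute values: z = (124 - 100) / 12
Step 3: z = 24 / 12 = 2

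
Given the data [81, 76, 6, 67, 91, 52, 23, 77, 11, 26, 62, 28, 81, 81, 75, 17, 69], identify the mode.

81

Step 1: Count the frequency of each value:
  6: appears 1 time(s)
  11: appears 1 time(s)
  17: appears 1 time(s)
  23: appears 1 time(s)
  26: appears 1 time(s)
  28: appears 1 time(s)
  52: appears 1 time(s)
  62: appears 1 time(s)
  67: appears 1 time(s)
  69: appears 1 time(s)
  75: appears 1 time(s)
  76: appears 1 time(s)
  77: appears 1 time(s)
  81: appears 3 time(s)
  91: appears 1 time(s)
Step 2: The value 81 appears most frequently (3 times).
Step 3: Mode = 81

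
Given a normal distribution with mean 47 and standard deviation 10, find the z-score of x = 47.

0

Step 1: Recall the z-score formula: z = (x - mu) / sigma
Step 2: Substitute values: z = (47 - 47) / 10
Step 3: z = 0 / 10 = 0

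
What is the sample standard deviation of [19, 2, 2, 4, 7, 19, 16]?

7.8619

Step 1: Compute the mean: 9.8571
Step 2: Sum of squared deviations from the mean: 370.8571
Step 3: Sample variance = 370.8571 / 6 = 61.8095
Step 4: Standard deviation = sqrt(61.8095) = 7.8619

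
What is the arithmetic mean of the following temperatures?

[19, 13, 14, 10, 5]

12.2

Step 1: Sum all values: 19 + 13 + 14 + 10 + 5 = 61
Step 2: Count the number of values: n = 5
Step 3: Mean = sum / n = 61 / 5 = 12.2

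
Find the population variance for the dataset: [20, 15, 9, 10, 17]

17.36

Step 1: Compute the mean: (20 + 15 + 9 + 10 + 17) / 5 = 14.2
Step 2: Compute squared deviations from the mean:
  (20 - 14.2)^2 = 33.64
  (15 - 14.2)^2 = 0.64
  (9 - 14.2)^2 = 27.04
  (10 - 14.2)^2 = 17.64
  (17 - 14.2)^2 = 7.84
Step 3: Sum of squared deviations = 86.8
Step 4: Population variance = 86.8 / 5 = 17.36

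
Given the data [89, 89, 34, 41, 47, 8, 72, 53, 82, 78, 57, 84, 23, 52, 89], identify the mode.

89

Step 1: Count the frequency of each value:
  8: appears 1 time(s)
  23: appears 1 time(s)
  34: appears 1 time(s)
  41: appears 1 time(s)
  47: appears 1 time(s)
  52: appears 1 time(s)
  53: appears 1 time(s)
  57: appears 1 time(s)
  72: appears 1 time(s)
  78: appears 1 time(s)
  82: appears 1 time(s)
  84: appears 1 time(s)
  89: appears 3 time(s)
Step 2: The value 89 appears most frequently (3 times).
Step 3: Mode = 89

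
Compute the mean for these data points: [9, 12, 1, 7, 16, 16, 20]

11.5714

Step 1: Sum all values: 9 + 12 + 1 + 7 + 16 + 16 + 20 = 81
Step 2: Count the number of values: n = 7
Step 3: Mean = sum / n = 81 / 7 = 11.5714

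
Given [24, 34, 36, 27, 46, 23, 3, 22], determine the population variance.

139.6094

Step 1: Compute the mean: (24 + 34 + 36 + 27 + 46 + 23 + 3 + 22) / 8 = 26.875
Step 2: Compute squared deviations from the mean:
  (24 - 26.875)^2 = 8.2656
  (34 - 26.875)^2 = 50.7656
  (36 - 26.875)^2 = 83.2656
  (27 - 26.875)^2 = 0.0156
  (46 - 26.875)^2 = 365.7656
  (23 - 26.875)^2 = 15.0156
  (3 - 26.875)^2 = 570.0156
  (22 - 26.875)^2 = 23.7656
Step 3: Sum of squared deviations = 1116.875
Step 4: Population variance = 1116.875 / 8 = 139.6094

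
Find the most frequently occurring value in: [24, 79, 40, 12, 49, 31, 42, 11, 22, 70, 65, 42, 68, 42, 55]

42

Step 1: Count the frequency of each value:
  11: appears 1 time(s)
  12: appears 1 time(s)
  22: appears 1 time(s)
  24: appears 1 time(s)
  31: appears 1 time(s)
  40: appears 1 time(s)
  42: appears 3 time(s)
  49: appears 1 time(s)
  55: appears 1 time(s)
  65: appears 1 time(s)
  68: appears 1 time(s)
  70: appears 1 time(s)
  79: appears 1 time(s)
Step 2: The value 42 appears most frequently (3 times).
Step 3: Mode = 42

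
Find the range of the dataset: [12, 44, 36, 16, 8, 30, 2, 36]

42

Step 1: Identify the maximum value: max = 44
Step 2: Identify the minimum value: min = 2
Step 3: Range = max - min = 44 - 2 = 42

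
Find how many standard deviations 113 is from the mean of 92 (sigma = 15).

1.4

Step 1: Recall the z-score formula: z = (x - mu) / sigma
Step 2: Substitute values: z = (113 - 92) / 15
Step 3: z = 21 / 15 = 1.4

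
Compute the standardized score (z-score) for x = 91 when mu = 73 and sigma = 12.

1.5

Step 1: Recall the z-score formula: z = (x - mu) / sigma
Step 2: Substitute values: z = (91 - 73) / 12
Step 3: z = 18 / 12 = 1.5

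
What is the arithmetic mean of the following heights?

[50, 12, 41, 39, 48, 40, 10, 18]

32.25

Step 1: Sum all values: 50 + 12 + 41 + 39 + 48 + 40 + 10 + 18 = 258
Step 2: Count the number of values: n = 8
Step 3: Mean = sum / n = 258 / 8 = 32.25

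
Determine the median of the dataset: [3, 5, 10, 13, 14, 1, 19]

10

Step 1: Sort the data in ascending order: [1, 3, 5, 10, 13, 14, 19]
Step 2: The number of values is n = 7.
Step 3: Since n is odd, the median is the middle value at position 4: 10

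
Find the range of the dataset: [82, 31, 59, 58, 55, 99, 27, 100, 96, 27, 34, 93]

73

Step 1: Identify the maximum value: max = 100
Step 2: Identify the minimum value: min = 27
Step 3: Range = max - min = 100 - 27 = 73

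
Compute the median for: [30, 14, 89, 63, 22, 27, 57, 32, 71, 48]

40

Step 1: Sort the data in ascending order: [14, 22, 27, 30, 32, 48, 57, 63, 71, 89]
Step 2: The number of values is n = 10.
Step 3: Since n is even, the median is the average of positions 5 and 6:
  Median = (32 + 48) / 2 = 40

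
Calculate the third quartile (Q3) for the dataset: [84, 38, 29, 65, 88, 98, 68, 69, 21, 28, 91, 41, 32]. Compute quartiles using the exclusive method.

86

Step 1: Sort the data: [21, 28, 29, 32, 38, 41, 65, 68, 69, 84, 88, 91, 98]
Step 2: n = 13
Step 3: Using the exclusive quartile method:
  Q1 = 30.5
  Q2 (median) = 65
  Q3 = 86
  IQR = Q3 - Q1 = 86 - 30.5 = 55.5
Step 4: Q3 = 86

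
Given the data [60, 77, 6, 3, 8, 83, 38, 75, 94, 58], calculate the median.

59

Step 1: Sort the data in ascending order: [3, 6, 8, 38, 58, 60, 75, 77, 83, 94]
Step 2: The number of values is n = 10.
Step 3: Since n is even, the median is the average of positions 5 and 6:
  Median = (58 + 60) / 2 = 59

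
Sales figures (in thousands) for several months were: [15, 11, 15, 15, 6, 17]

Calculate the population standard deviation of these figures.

3.6705

Step 1: Compute the mean: 13.1667
Step 2: Sum of squared deviations from the mean: 80.8333
Step 3: Population variance = 80.8333 / 6 = 13.4722
Step 4: Standard deviation = sqrt(13.4722) = 3.6705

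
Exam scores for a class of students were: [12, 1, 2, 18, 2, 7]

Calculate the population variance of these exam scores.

38.6667

Step 1: Compute the mean: (12 + 1 + 2 + 18 + 2 + 7) / 6 = 7
Step 2: Compute squared deviations from the mean:
  (12 - 7)^2 = 25
  (1 - 7)^2 = 36
  (2 - 7)^2 = 25
  (18 - 7)^2 = 121
  (2 - 7)^2 = 25
  (7 - 7)^2 = 0
Step 3: Sum of squared deviations = 232
Step 4: Population variance = 232 / 6 = 38.6667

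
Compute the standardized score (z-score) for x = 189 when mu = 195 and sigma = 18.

-0.3333

Step 1: Recall the z-score formula: z = (x - mu) / sigma
Step 2: Substitute values: z = (189 - 195) / 18
Step 3: z = -6 / 18 = -0.3333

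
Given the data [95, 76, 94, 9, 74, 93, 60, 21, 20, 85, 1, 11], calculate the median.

67

Step 1: Sort the data in ascending order: [1, 9, 11, 20, 21, 60, 74, 76, 85, 93, 94, 95]
Step 2: The number of values is n = 12.
Step 3: Since n is even, the median is the average of positions 6 and 7:
  Median = (60 + 74) / 2 = 67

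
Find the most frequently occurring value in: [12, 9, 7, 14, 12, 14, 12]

12

Step 1: Count the frequency of each value:
  7: appears 1 time(s)
  9: appears 1 time(s)
  12: appears 3 time(s)
  14: appears 2 time(s)
Step 2: The value 12 appears most frequently (3 times).
Step 3: Mode = 12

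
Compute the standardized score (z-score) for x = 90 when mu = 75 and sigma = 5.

3

Step 1: Recall the z-score formula: z = (x - mu) / sigma
Step 2: Substitute values: z = (90 - 75) / 5
Step 3: z = 15 / 5 = 3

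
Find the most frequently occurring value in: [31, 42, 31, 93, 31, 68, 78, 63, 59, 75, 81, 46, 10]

31

Step 1: Count the frequency of each value:
  10: appears 1 time(s)
  31: appears 3 time(s)
  42: appears 1 time(s)
  46: appears 1 time(s)
  59: appears 1 time(s)
  63: appears 1 time(s)
  68: appears 1 time(s)
  75: appears 1 time(s)
  78: appears 1 time(s)
  81: appears 1 time(s)
  93: appears 1 time(s)
Step 2: The value 31 appears most frequently (3 times).
Step 3: Mode = 31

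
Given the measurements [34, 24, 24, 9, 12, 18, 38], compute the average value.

22.7143

Step 1: Sum all values: 34 + 24 + 24 + 9 + 12 + 18 + 38 = 159
Step 2: Count the number of values: n = 7
Step 3: Mean = sum / n = 159 / 7 = 22.7143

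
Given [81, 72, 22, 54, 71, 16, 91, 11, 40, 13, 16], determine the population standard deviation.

29.0895

Step 1: Compute the mean: 44.2727
Step 2: Sum of squared deviations from the mean: 9308.1818
Step 3: Population variance = 9308.1818 / 11 = 846.1983
Step 4: Standard deviation = sqrt(846.1983) = 29.0895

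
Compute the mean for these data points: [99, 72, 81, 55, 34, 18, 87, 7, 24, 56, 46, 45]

52

Step 1: Sum all values: 99 + 72 + 81 + 55 + 34 + 18 + 87 + 7 + 24 + 56 + 46 + 45 = 624
Step 2: Count the number of values: n = 12
Step 3: Mean = sum / n = 624 / 12 = 52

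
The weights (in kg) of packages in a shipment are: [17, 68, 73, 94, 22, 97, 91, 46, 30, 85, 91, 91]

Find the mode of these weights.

91

Step 1: Count the frequency of each value:
  17: appears 1 time(s)
  22: appears 1 time(s)
  30: appears 1 time(s)
  46: appears 1 time(s)
  68: appears 1 time(s)
  73: appears 1 time(s)
  85: appears 1 time(s)
  91: appears 3 time(s)
  94: appears 1 time(s)
  97: appears 1 time(s)
Step 2: The value 91 appears most frequently (3 times).
Step 3: Mode = 91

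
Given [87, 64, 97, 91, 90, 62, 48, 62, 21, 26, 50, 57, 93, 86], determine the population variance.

574.7755

Step 1: Compute the mean: (87 + 64 + 97 + 91 + 90 + 62 + 48 + 62 + 21 + 26 + 50 + 57 + 93 + 86) / 14 = 66.7143
Step 2: Compute squared deviations from the mean:
  (87 - 66.7143)^2 = 411.5102
  (64 - 66.7143)^2 = 7.3673
  (97 - 66.7143)^2 = 917.2245
  (91 - 66.7143)^2 = 589.7959
  (90 - 66.7143)^2 = 542.2245
  (62 - 66.7143)^2 = 22.2245
  (48 - 66.7143)^2 = 350.2245
  (62 - 66.7143)^2 = 22.2245
  (21 - 66.7143)^2 = 2089.7959
  (26 - 66.7143)^2 = 1657.6531
  (50 - 66.7143)^2 = 279.3673
  (57 - 66.7143)^2 = 94.3673
  (93 - 66.7143)^2 = 690.9388
  (86 - 66.7143)^2 = 371.9388
Step 3: Sum of squared deviations = 8046.8571
Step 4: Population variance = 8046.8571 / 14 = 574.7755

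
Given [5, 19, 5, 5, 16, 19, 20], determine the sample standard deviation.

7.3193

Step 1: Compute the mean: 12.7143
Step 2: Sum of squared deviations from the mean: 321.4286
Step 3: Sample variance = 321.4286 / 6 = 53.5714
Step 4: Standard deviation = sqrt(53.5714) = 7.3193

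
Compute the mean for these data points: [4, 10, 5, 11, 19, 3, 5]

8.1429

Step 1: Sum all values: 4 + 10 + 5 + 11 + 19 + 3 + 5 = 57
Step 2: Count the number of values: n = 7
Step 3: Mean = sum / n = 57 / 7 = 8.1429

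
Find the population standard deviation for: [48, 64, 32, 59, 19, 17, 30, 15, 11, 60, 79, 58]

22.0492

Step 1: Compute the mean: 41
Step 2: Sum of squared deviations from the mean: 5834
Step 3: Population variance = 5834 / 12 = 486.1667
Step 4: Standard deviation = sqrt(486.1667) = 22.0492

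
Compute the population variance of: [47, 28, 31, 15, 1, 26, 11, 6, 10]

190.0247

Step 1: Compute the mean: (47 + 28 + 31 + 15 + 1 + 26 + 11 + 6 + 10) / 9 = 19.4444
Step 2: Compute squared deviations from the mean:
  (47 - 19.4444)^2 = 759.3086
  (28 - 19.4444)^2 = 73.1975
  (31 - 19.4444)^2 = 133.5309
  (15 - 19.4444)^2 = 19.7531
  (1 - 19.4444)^2 = 340.1975
  (26 - 19.4444)^2 = 42.9753
  (11 - 19.4444)^2 = 71.3086
  (6 - 19.4444)^2 = 180.7531
  (10 - 19.4444)^2 = 89.1975
Step 3: Sum of squared deviations = 1710.2222
Step 4: Population variance = 1710.2222 / 9 = 190.0247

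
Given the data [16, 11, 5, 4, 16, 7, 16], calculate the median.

11

Step 1: Sort the data in ascending order: [4, 5, 7, 11, 16, 16, 16]
Step 2: The number of values is n = 7.
Step 3: Since n is odd, the median is the middle value at position 4: 11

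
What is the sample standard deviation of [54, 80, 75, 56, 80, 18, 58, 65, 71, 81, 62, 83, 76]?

17.6563

Step 1: Compute the mean: 66.0769
Step 2: Sum of squared deviations from the mean: 3740.9231
Step 3: Sample variance = 3740.9231 / 12 = 311.7436
Step 4: Standard deviation = sqrt(311.7436) = 17.6563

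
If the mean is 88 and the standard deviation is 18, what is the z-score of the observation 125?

2.0556

Step 1: Recall the z-score formula: z = (x - mu) / sigma
Step 2: Substitute values: z = (125 - 88) / 18
Step 3: z = 37 / 18 = 2.0556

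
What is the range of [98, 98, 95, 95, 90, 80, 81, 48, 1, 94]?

97

Step 1: Identify the maximum value: max = 98
Step 2: Identify the minimum value: min = 1
Step 3: Range = max - min = 98 - 1 = 97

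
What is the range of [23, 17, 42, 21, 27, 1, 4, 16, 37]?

41

Step 1: Identify the maximum value: max = 42
Step 2: Identify the minimum value: min = 1
Step 3: Range = max - min = 42 - 1 = 41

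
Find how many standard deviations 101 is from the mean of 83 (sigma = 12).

1.5

Step 1: Recall the z-score formula: z = (x - mu) / sigma
Step 2: Substitute values: z = (101 - 83) / 12
Step 3: z = 18 / 12 = 1.5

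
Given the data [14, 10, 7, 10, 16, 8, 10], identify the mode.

10

Step 1: Count the frequency of each value:
  7: appears 1 time(s)
  8: appears 1 time(s)
  10: appears 3 time(s)
  14: appears 1 time(s)
  16: appears 1 time(s)
Step 2: The value 10 appears most frequently (3 times).
Step 3: Mode = 10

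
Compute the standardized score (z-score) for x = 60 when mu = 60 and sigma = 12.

0

Step 1: Recall the z-score formula: z = (x - mu) / sigma
Step 2: Substitute values: z = (60 - 60) / 12
Step 3: z = 0 / 12 = 0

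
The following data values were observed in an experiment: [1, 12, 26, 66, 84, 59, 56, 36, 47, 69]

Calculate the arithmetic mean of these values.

45.6

Step 1: Sum all values: 1 + 12 + 26 + 66 + 84 + 59 + 56 + 36 + 47 + 69 = 456
Step 2: Count the number of values: n = 10
Step 3: Mean = sum / n = 456 / 10 = 45.6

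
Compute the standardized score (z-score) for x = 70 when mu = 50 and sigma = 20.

1

Step 1: Recall the z-score formula: z = (x - mu) / sigma
Step 2: Substitute values: z = (70 - 50) / 20
Step 3: z = 20 / 20 = 1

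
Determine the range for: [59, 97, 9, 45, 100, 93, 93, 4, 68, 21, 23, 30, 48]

96

Step 1: Identify the maximum value: max = 100
Step 2: Identify the minimum value: min = 4
Step 3: Range = max - min = 100 - 4 = 96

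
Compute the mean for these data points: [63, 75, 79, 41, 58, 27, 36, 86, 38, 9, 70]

52.9091

Step 1: Sum all values: 63 + 75 + 79 + 41 + 58 + 27 + 36 + 86 + 38 + 9 + 70 = 582
Step 2: Count the number of values: n = 11
Step 3: Mean = sum / n = 582 / 11 = 52.9091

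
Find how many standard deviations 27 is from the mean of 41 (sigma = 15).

-0.9333

Step 1: Recall the z-score formula: z = (x - mu) / sigma
Step 2: Substitute values: z = (27 - 41) / 15
Step 3: z = -14 / 15 = -0.9333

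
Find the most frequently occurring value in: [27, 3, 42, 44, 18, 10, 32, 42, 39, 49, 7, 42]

42

Step 1: Count the frequency of each value:
  3: appears 1 time(s)
  7: appears 1 time(s)
  10: appears 1 time(s)
  18: appears 1 time(s)
  27: appears 1 time(s)
  32: appears 1 time(s)
  39: appears 1 time(s)
  42: appears 3 time(s)
  44: appears 1 time(s)
  49: appears 1 time(s)
Step 2: The value 42 appears most frequently (3 times).
Step 3: Mode = 42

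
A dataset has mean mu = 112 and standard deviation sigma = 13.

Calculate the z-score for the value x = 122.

0.7692

Step 1: Recall the z-score formula: z = (x - mu) / sigma
Step 2: Substitute values: z = (122 - 112) / 13
Step 3: z = 10 / 13 = 0.7692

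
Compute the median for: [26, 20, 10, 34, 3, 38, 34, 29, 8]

26

Step 1: Sort the data in ascending order: [3, 8, 10, 20, 26, 29, 34, 34, 38]
Step 2: The number of values is n = 9.
Step 3: Since n is odd, the median is the middle value at position 5: 26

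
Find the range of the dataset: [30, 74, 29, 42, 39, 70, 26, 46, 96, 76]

70

Step 1: Identify the maximum value: max = 96
Step 2: Identify the minimum value: min = 26
Step 3: Range = max - min = 96 - 26 = 70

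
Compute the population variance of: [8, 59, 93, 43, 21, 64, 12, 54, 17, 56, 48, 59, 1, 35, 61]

616.8622

Step 1: Compute the mean: (8 + 59 + 93 + 43 + 21 + 64 + 12 + 54 + 17 + 56 + 48 + 59 + 1 + 35 + 61) / 15 = 42.0667
Step 2: Compute squared deviations from the mean:
  (8 - 42.0667)^2 = 1160.5378
  (59 - 42.0667)^2 = 286.7378
  (93 - 42.0667)^2 = 2594.2044
  (43 - 42.0667)^2 = 0.8711
  (21 - 42.0667)^2 = 443.8044
  (64 - 42.0667)^2 = 481.0711
  (12 - 42.0667)^2 = 904.0044
  (54 - 42.0667)^2 = 142.4044
  (17 - 42.0667)^2 = 628.3378
  (56 - 42.0667)^2 = 194.1378
  (48 - 42.0667)^2 = 35.2044
  (59 - 42.0667)^2 = 286.7378
  (1 - 42.0667)^2 = 1686.4711
  (35 - 42.0667)^2 = 49.9378
  (61 - 42.0667)^2 = 358.4711
Step 3: Sum of squared deviations = 9252.9333
Step 4: Population variance = 9252.9333 / 15 = 616.8622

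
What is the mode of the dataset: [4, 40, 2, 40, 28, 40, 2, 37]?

40

Step 1: Count the frequency of each value:
  2: appears 2 time(s)
  4: appears 1 time(s)
  28: appears 1 time(s)
  37: appears 1 time(s)
  40: appears 3 time(s)
Step 2: The value 40 appears most frequently (3 times).
Step 3: Mode = 40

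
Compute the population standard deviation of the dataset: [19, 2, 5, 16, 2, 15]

7.0099

Step 1: Compute the mean: 9.8333
Step 2: Sum of squared deviations from the mean: 294.8333
Step 3: Population variance = 294.8333 / 6 = 49.1389
Step 4: Standard deviation = sqrt(49.1389) = 7.0099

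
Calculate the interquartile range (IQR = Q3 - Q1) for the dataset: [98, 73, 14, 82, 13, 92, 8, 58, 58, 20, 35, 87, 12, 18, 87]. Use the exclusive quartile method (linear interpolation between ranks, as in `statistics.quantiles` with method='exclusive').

73

Step 1: Sort the data: [8, 12, 13, 14, 18, 20, 35, 58, 58, 73, 82, 87, 87, 92, 98]
Step 2: n = 15
Step 3: Using the exclusive quartile method:
  Q1 = 14
  Q2 (median) = 58
  Q3 = 87
  IQR = Q3 - Q1 = 87 - 14 = 73
Step 4: IQR = 73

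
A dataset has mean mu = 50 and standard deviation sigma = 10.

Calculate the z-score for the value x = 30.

-2

Step 1: Recall the z-score formula: z = (x - mu) / sigma
Step 2: Substitute values: z = (30 - 50) / 10
Step 3: z = -20 / 10 = -2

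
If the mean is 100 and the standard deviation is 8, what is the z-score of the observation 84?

-2

Step 1: Recall the z-score formula: z = (x - mu) / sigma
Step 2: Substitute values: z = (84 - 100) / 8
Step 3: z = -16 / 8 = -2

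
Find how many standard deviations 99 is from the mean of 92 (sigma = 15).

0.4667

Step 1: Recall the z-score formula: z = (x - mu) / sigma
Step 2: Substitute values: z = (99 - 92) / 15
Step 3: z = 7 / 15 = 0.4667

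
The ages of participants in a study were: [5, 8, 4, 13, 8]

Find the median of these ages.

8

Step 1: Sort the data in ascending order: [4, 5, 8, 8, 13]
Step 2: The number of values is n = 5.
Step 3: Since n is odd, the median is the middle value at position 3: 8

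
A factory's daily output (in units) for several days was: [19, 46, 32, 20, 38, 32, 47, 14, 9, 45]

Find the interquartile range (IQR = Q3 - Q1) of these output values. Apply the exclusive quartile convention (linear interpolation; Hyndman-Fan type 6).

27.5

Step 1: Sort the data: [9, 14, 19, 20, 32, 32, 38, 45, 46, 47]
Step 2: n = 10
Step 3: Using the exclusive quartile method:
  Q1 = 17.75
  Q2 (median) = 32
  Q3 = 45.25
  IQR = Q3 - Q1 = 45.25 - 17.75 = 27.5
Step 4: IQR = 27.5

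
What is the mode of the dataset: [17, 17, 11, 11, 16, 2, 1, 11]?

11

Step 1: Count the frequency of each value:
  1: appears 1 time(s)
  2: appears 1 time(s)
  11: appears 3 time(s)
  16: appears 1 time(s)
  17: appears 2 time(s)
Step 2: The value 11 appears most frequently (3 times).
Step 3: Mode = 11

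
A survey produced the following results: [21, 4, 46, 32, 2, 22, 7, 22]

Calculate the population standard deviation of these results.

14.0357

Step 1: Compute the mean: 19.5
Step 2: Sum of squared deviations from the mean: 1576
Step 3: Population variance = 1576 / 8 = 197
Step 4: Standard deviation = sqrt(197) = 14.0357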